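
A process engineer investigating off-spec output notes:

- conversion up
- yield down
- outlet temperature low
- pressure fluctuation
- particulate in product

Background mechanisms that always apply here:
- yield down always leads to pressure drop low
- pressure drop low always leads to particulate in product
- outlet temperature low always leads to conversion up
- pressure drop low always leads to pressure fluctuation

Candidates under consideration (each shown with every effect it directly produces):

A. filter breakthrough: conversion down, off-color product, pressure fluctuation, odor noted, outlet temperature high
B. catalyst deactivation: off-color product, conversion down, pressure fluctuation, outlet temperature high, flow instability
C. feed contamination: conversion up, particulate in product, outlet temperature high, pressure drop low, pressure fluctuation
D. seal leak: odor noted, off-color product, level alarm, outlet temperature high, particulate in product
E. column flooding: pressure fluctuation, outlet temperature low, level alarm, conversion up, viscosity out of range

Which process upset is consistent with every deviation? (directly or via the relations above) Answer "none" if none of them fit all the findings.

Checking each candidate against the observations:
(A) filter breakthrough — fails on conversion up, yield down, outlet temperature low, particulate in product (predicts conversion down, not conversion up; predicts outlet temperature high, not outlet temperature low)
(B) catalyst deactivation — fails on conversion up, yield down, outlet temperature low, particulate in product (predicts conversion down, not conversion up; predicts outlet temperature high, not outlet temperature low)
(C) feed contamination — fails on yield down, outlet temperature low (predicts outlet temperature high, not outlet temperature low)
(D) seal leak — conversion up ✗; yield down ✗; outlet temperature low ✗; pressure fluctuation ✗; particulate in product ✓
(E) column flooding — does not account for yield down, particulate in product
Every candidate fails on at least one observation.

none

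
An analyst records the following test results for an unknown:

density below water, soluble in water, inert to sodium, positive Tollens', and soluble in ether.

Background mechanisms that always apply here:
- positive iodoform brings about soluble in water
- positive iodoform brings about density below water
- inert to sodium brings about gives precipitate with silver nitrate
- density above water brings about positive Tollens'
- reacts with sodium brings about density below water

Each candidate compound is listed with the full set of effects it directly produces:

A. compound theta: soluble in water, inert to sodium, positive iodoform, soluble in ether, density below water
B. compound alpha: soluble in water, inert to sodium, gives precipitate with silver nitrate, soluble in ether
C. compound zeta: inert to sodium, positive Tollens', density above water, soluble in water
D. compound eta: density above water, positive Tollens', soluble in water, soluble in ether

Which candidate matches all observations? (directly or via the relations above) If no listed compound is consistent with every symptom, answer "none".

For each candidate, compare predicted effects to what was observed:
(A) compound theta — density below water +; soluble in water +; inert to sodium +; positive Tollens' -; soluble in ether +
(B) compound alpha — does not account for density below water, positive Tollens'
(C) compound zeta — fails on density below water, soluble in ether (predicts density above water, not density below water)
(D) compound eta — fails on density below water, inert to sodium (predicts density above water, not density below water)
Every candidate fails on at least one observation.

none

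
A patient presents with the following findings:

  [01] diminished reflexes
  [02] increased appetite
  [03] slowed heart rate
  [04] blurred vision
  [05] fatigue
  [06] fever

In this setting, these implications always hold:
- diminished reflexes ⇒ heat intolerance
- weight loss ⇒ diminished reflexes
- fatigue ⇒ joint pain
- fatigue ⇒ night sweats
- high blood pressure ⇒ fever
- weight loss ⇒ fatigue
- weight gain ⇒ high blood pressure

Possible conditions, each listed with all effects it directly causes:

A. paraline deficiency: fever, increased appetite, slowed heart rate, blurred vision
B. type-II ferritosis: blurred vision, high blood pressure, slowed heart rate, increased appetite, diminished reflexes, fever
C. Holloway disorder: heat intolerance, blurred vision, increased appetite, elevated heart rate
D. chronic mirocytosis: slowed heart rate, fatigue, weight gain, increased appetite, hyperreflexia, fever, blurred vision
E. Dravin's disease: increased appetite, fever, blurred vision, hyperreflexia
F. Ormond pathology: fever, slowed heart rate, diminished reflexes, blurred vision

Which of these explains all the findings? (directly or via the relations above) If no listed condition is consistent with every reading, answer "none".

For each candidate, compare predicted effects to what was observed:
(A) paraline deficiency — diminished reflexes NO; increased appetite yes; slowed heart rate yes; blurred vision yes; fatigue NO; fever yes
(B) type-II ferritosis — diminished reflexes yes; increased appetite yes; slowed heart rate yes; blurred vision yes; fatigue NO; fever yes
(C) Holloway disorder — fails on diminished reflexes, slowed heart rate, fatigue, fever (predicts elevated heart rate, not slowed heart rate)
(D) chronic mirocytosis — diminished reflexes NO; increased appetite yes; slowed heart rate yes; blurred vision yes; fatigue yes; fever yes
(E) Dravin's disease — fails on diminished reflexes, slowed heart rate, fatigue (predicts hyperreflexia, not diminished reflexes)
(F) Ormond pathology — diminished reflexes yes; increased appetite NO; slowed heart rate yes; blurred vision yes; fatigue NO; fever yes
None of the listed candidates fits everything.

none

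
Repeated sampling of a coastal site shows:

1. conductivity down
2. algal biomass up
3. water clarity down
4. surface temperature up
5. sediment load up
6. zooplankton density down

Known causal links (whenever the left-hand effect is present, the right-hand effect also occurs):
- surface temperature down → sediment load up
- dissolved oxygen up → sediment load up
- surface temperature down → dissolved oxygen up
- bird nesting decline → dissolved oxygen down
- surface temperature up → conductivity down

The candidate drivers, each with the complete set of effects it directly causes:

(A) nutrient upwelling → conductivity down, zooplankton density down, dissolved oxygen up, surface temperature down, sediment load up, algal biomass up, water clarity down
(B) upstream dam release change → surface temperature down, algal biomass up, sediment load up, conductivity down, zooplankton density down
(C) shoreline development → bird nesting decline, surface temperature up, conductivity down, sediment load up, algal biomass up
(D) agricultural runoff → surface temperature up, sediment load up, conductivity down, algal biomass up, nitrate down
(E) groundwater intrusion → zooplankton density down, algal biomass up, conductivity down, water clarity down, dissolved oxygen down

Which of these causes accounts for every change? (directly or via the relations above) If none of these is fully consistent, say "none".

none

Testing each hypothesis:
(A) nutrient upwelling — conductivity down +; algal biomass up +; water clarity down +; surface temperature up -; sediment load up +; zooplankton density down +
(B) upstream dam release change — fails on water clarity down, surface temperature up (predicts surface temperature down, not surface temperature up)
(C) shoreline development — conductivity down +; algal biomass up +; water clarity down -; surface temperature up +; sediment load up +; zooplankton density down -
(D) agricultural runoff — conductivity down +; algal biomass up +; water clarity down -; surface temperature up +; sediment load up +; zooplankton density down -
(E) groundwater intrusion — conductivity down +; algal biomass up +; water clarity down +; surface temperature up -; sediment load up -; zooplankton density down +
Every candidate fails on at least one observation.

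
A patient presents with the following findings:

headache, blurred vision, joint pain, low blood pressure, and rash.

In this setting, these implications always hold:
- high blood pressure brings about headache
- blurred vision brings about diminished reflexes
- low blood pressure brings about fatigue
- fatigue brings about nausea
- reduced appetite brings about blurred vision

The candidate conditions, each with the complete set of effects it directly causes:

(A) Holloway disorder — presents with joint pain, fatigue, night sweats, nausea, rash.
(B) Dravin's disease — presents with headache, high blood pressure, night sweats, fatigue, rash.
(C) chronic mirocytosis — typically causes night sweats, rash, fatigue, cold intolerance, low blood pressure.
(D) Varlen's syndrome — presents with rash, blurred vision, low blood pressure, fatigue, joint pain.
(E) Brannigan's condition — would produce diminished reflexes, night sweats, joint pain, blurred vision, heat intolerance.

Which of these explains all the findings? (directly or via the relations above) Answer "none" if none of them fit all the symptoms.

none

Checking each candidate against the observations:
(A) Holloway disorder — headache ✗; blurred vision ✗; joint pain ✓; low blood pressure ✗; rash ✓
(B) Dravin's disease — fails on blurred vision, joint pain, low blood pressure (predicts high blood pressure, not low blood pressure)
(C) chronic mirocytosis — does not account for headache, blurred vision, joint pain
(D) Varlen's syndrome — headache ✗; blurred vision ✓; joint pain ✓; low blood pressure ✓; rash ✓
(E) Brannigan's condition — headache ✗; blurred vision ✓; joint pain ✓; low blood pressure ✗; rash ✗
No candidate is consistent with all observations.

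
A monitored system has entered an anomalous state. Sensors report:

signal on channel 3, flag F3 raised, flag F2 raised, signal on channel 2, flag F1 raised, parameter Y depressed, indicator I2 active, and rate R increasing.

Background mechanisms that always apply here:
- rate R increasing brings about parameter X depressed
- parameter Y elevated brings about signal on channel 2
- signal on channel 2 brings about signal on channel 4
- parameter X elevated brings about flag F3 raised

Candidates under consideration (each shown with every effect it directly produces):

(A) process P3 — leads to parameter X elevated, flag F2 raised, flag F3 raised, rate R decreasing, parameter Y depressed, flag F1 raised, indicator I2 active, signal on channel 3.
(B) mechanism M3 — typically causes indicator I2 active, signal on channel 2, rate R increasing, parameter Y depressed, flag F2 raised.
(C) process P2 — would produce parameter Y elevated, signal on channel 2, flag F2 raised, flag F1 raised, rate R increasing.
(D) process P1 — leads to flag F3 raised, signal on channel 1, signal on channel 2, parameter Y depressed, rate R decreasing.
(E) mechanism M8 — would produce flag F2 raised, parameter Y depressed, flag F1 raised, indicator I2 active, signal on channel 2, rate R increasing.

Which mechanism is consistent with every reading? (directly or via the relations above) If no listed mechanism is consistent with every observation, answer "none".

none

Per-candidate check:
(A) process P3 — signal on channel 3 match; flag F3 raised match; flag F2 raised match; signal on channel 2 miss; flag F1 raised match; parameter Y depressed match; indicator I2 active match; rate R increasing miss
(B) mechanism M3 — signal on channel 3 miss; flag F3 raised miss; flag F2 raised match; signal on channel 2 match; flag F1 raised miss; parameter Y depressed match; indicator I2 active match; rate R increasing match
(C) process P2 — fails on signal on channel 3, flag F3 raised, parameter Y depressed, indicator I2 active (predicts parameter Y elevated, not parameter Y depressed)
(D) process P1 — signal on channel 3 miss; flag F3 raised match; flag F2 raised miss; signal on channel 2 match; flag F1 raised miss; parameter Y depressed match; indicator I2 active miss; rate R increasing miss
(E) mechanism M8 — does not account for signal on channel 3, flag F3 raised
No candidate is consistent with all observations.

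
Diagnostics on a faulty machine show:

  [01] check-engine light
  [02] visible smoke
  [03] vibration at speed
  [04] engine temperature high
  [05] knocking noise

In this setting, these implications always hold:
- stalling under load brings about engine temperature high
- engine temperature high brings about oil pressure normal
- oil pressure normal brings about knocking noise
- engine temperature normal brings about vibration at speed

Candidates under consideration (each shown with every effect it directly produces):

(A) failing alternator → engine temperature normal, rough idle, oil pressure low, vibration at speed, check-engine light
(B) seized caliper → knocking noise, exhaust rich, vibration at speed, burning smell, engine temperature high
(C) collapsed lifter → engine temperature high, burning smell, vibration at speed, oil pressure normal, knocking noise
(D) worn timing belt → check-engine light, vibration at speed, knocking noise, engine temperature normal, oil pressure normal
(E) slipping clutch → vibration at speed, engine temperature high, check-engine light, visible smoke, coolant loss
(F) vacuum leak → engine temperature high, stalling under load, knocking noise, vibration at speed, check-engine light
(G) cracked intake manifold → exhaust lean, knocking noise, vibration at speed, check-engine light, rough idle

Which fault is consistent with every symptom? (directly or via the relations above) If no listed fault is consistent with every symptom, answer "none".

E

Checking each candidate against the observations:
(A) failing alternator — fails on visible smoke, engine temperature high, knocking noise (predicts engine temperature normal, not engine temperature high)
(B) seized caliper — does not account for check-engine light, visible smoke
(C) collapsed lifter — does not account for check-engine light, visible smoke
(D) worn timing belt — check-engine light ✓; visible smoke ✗; vibration at speed ✓; engine temperature high ✗; knocking noise ✓
(E) slipping clutch — check-engine light ✓; visible smoke ✓; vibration at speed ✓; engine temperature high ✓; knocking noise ✓ (via engine temperature high → oil pressure normal → knocking noise)
(F) vacuum leak — check-engine light ✓; visible smoke ✗; vibration at speed ✓; engine temperature high ✓; knocking noise ✓
(G) cracked intake manifold — does not account for visible smoke, engine temperature high
(E) alone accounts for all the evidence.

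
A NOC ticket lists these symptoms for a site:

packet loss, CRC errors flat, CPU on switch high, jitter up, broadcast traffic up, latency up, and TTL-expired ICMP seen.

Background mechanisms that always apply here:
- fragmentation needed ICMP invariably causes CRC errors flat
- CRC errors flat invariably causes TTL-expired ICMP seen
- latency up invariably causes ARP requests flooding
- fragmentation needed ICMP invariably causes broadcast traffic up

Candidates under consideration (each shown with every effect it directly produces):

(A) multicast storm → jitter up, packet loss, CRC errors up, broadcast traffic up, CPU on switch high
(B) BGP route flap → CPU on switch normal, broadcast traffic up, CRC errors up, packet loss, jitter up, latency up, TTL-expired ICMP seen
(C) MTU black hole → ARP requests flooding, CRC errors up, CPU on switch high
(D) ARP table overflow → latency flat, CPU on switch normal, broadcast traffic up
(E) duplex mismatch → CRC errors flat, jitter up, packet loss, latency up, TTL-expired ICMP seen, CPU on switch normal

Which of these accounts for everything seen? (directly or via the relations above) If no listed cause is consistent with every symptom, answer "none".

For each candidate, compare predicted effects to what was observed:
(A) multicast storm — fails on CRC errors flat, latency up, TTL-expired ICMP seen (predicts CRC errors up, not CRC errors flat)
(B) BGP route flap — fails on CRC errors flat, CPU on switch high (predicts CRC errors up, not CRC errors flat; predicts CPU on switch normal, not CPU on switch high)
(C) MTU black hole — packet loss -; CRC errors flat -; CPU on switch high +; jitter up -; broadcast traffic up -; latency up -; TTL-expired ICMP seen -
(D) ARP table overflow — packet loss -; CRC errors flat -; CPU on switch high -; jitter up -; broadcast traffic up +; latency up -; TTL-expired ICMP seen -
(E) duplex mismatch — packet loss +; CRC errors flat +; CPU on switch high -; jitter up +; broadcast traffic up -; latency up +; TTL-expired ICMP seen +
No candidate is consistent with all observations.

none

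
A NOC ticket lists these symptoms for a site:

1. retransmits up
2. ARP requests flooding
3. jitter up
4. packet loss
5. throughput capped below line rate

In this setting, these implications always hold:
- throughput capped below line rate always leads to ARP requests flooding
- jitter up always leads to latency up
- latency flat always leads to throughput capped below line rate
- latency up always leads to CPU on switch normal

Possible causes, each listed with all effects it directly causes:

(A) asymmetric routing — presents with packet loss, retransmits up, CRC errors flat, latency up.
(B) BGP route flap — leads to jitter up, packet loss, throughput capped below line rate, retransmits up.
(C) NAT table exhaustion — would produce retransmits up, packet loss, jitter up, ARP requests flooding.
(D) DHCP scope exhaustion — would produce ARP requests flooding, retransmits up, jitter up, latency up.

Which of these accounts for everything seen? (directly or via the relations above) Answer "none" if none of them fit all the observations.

Per-candidate check:
(A) asymmetric routing — does not account for ARP requests flooding, jitter up, throughput capped below line rate
(B) BGP route flap — accounts for every observation (ARP requests flooding through throughput capped below line rate → ARP requests flooding)
(C) NAT table exhaustion — retransmits up yes; ARP requests flooding yes; jitter up yes; packet loss yes; throughput capped below line rate NO
(D) DHCP scope exhaustion — does not account for packet loss, throughput capped below line rate
(B) is the only candidate with no mismatches.

B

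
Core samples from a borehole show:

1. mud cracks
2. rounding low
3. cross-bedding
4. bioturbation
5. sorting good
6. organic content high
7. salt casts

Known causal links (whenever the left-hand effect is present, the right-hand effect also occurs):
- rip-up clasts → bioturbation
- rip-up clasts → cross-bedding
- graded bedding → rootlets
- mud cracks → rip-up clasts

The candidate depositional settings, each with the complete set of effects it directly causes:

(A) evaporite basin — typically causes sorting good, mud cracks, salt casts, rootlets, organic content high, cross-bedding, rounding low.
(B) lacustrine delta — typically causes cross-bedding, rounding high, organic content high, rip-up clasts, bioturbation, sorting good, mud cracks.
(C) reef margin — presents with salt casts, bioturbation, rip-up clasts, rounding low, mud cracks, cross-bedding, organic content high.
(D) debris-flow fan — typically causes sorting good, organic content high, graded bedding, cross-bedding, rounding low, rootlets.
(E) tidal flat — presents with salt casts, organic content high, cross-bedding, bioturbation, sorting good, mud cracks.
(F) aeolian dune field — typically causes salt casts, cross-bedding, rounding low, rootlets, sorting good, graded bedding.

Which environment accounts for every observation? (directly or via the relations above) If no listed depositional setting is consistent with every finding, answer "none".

Per-candidate check:
(A) evaporite basin — mud cracks ✓; rounding low ✓; cross-bedding ✓; bioturbation ✓ (through mud cracks → rip-up clasts → bioturbation); sorting good ✓; organic content high ✓; salt casts ✓
(B) lacustrine delta — mud cracks ✓; rounding low ✗; cross-bedding ✓; bioturbation ✓; sorting good ✓; organic content high ✓; salt casts ✗
(C) reef margin — does not account for sorting good
(D) debris-flow fan — mud cracks ✗; rounding low ✓; cross-bedding ✓; bioturbation ✗; sorting good ✓; organic content high ✓; salt casts ✗
(E) tidal flat — does not account for rounding low
(F) aeolian dune field — does not account for mud cracks, bioturbation, organic content high
(A) is the only candidate with no mismatches.

A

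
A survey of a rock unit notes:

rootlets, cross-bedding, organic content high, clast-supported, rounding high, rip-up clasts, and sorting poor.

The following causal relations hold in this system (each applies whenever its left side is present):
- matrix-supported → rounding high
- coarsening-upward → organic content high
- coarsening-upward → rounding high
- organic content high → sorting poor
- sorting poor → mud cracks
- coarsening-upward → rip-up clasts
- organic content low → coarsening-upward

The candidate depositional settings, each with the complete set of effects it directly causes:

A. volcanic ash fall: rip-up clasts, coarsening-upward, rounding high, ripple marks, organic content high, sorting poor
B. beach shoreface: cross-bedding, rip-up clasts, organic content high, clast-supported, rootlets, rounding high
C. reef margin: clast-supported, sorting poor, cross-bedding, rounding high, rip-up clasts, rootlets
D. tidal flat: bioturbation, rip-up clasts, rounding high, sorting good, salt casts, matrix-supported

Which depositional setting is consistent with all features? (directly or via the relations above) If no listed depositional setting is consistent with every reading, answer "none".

B

Checking each candidate against the observations:
(A) volcanic ash fall — does not account for rootlets, cross-bedding, clast-supported
(B) beach shoreface — accounts for every observation (sorting poor through organic content high → sorting poor)
(C) reef margin — rootlets yes; cross-bedding yes; organic content high NO; clast-supported yes; rounding high yes; rip-up clasts yes; sorting poor yes
(D) tidal flat — fails on rootlets, cross-bedding, organic content high, clast-supported, sorting poor (predicts matrix-supported, not clast-supported; predicts sorting good, not sorting poor)
(B) is the only candidate with no mismatches.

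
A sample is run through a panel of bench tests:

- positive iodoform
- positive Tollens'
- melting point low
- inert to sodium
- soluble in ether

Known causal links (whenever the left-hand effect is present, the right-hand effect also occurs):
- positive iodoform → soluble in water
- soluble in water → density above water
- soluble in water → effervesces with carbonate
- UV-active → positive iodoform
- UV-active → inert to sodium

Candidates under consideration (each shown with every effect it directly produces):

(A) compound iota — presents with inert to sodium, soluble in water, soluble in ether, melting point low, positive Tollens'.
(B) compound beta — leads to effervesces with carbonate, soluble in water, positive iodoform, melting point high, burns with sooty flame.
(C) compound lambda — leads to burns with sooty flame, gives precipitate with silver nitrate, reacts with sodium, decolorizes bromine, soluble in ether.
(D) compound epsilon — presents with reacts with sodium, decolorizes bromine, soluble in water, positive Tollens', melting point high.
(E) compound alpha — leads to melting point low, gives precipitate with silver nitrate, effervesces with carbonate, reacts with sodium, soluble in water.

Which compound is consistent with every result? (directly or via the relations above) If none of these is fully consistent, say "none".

Per-candidate check:
(A) compound iota — does not account for positive iodoform
(B) compound beta — positive iodoform yes; positive Tollens' NO; melting point low NO; inert to sodium NO; soluble in ether NO
(C) compound lambda — fails on positive iodoform, positive Tollens', melting point low, inert to sodium (predicts reacts with sodium, not inert to sodium)
(D) compound epsilon — positive iodoform NO; positive Tollens' yes; melting point low NO; inert to sodium NO; soluble in ether NO
(E) compound alpha — fails on positive iodoform, positive Tollens', inert to sodium, soluble in ether (predicts reacts with sodium, not inert to sodium)
Every candidate fails on at least one observation.

none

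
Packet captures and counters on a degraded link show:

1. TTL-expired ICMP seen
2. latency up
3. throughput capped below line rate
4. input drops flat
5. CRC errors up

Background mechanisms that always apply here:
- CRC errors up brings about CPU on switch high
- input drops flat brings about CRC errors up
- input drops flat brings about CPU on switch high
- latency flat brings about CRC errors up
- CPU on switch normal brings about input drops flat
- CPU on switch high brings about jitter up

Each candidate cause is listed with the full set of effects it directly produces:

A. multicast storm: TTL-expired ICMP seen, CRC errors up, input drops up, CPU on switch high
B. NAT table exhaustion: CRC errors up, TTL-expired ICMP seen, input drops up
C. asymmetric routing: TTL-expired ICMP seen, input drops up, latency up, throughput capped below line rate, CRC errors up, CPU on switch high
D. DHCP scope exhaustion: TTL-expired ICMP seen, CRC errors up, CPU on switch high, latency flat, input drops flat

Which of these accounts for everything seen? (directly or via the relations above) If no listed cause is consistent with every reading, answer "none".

Per-candidate check:
(A) multicast storm — TTL-expired ICMP seen +; latency up -; throughput capped below line rate -; input drops flat -; CRC errors up +
(B) NAT table exhaustion — TTL-expired ICMP seen +; latency up -; throughput capped below line rate -; input drops flat -; CRC errors up +
(C) asymmetric routing — TTL-expired ICMP seen +; latency up +; throughput capped below line rate +; input drops flat -; CRC errors up +
(D) DHCP scope exhaustion — fails on latency up, throughput capped below line rate (predicts latency flat, not latency up)
None of the listed candidates fits everything.

none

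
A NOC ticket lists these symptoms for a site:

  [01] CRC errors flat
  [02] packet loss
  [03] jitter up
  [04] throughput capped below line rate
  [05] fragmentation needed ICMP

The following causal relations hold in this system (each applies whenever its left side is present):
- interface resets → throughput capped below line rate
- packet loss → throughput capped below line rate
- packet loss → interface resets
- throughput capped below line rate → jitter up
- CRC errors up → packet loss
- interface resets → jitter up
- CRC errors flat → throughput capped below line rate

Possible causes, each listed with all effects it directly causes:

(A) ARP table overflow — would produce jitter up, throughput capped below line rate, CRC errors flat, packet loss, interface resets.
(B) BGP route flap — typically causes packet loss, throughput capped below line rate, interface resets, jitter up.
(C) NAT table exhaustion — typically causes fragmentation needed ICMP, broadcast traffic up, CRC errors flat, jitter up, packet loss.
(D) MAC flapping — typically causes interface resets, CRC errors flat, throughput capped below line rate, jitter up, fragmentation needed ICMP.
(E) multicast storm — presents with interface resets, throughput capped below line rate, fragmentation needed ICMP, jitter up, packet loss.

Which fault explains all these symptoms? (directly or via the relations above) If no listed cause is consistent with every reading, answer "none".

C

Per-candidate check:
(A) ARP table overflow — does not account for fragmentation needed ICMP
(B) BGP route flap — CRC errors flat NO; packet loss yes; jitter up yes; throughput capped below line rate yes; fragmentation needed ICMP NO
(C) NAT table exhaustion — accounts for every observation (throughput capped below line rate by packet loss → throughput capped below line rate)
(D) MAC flapping — does not account for packet loss
(E) multicast storm — CRC errors flat NO; packet loss yes; jitter up yes; throughput capped below line rate yes; fragmentation needed ICMP yes
(C) alone accounts for all the evidence.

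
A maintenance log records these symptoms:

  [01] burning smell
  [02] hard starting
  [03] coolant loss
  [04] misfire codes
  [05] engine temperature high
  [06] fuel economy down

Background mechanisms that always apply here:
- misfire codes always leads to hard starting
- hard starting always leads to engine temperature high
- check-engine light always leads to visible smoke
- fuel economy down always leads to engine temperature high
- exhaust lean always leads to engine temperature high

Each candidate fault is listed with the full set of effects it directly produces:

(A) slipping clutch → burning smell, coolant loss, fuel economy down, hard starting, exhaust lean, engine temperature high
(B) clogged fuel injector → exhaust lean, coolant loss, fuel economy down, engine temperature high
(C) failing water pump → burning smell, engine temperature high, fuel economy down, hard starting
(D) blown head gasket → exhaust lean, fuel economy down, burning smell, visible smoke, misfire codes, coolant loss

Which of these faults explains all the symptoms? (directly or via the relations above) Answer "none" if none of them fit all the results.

For each candidate, compare predicted effects to what was observed:
(A) slipping clutch — does not account for misfire codes
(B) clogged fuel injector — burning smell NO; hard starting NO; coolant loss yes; misfire codes NO; engine temperature high yes; fuel economy down yes
(C) failing water pump — does not account for coolant loss, misfire codes
(D) blown head gasket — accounts for every observation (hard starting via misfire codes → hard starting)
(D) is the only candidate with no mismatches.

D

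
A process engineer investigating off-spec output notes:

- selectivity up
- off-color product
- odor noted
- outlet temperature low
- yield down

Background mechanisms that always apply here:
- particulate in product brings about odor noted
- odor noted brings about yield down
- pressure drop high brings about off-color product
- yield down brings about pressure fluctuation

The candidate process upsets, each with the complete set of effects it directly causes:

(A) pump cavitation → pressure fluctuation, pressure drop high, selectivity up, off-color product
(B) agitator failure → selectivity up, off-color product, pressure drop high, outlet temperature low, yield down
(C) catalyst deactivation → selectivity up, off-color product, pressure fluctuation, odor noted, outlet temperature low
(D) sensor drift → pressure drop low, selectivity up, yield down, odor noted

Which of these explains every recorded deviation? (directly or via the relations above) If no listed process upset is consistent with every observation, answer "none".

C

For each candidate, compare predicted effects to what was observed:
(A) pump cavitation — does not account for odor noted, outlet temperature low, yield down
(B) agitator failure — does not account for odor noted
(C) catalyst deactivation — selectivity up match; off-color product match; odor noted match; outlet temperature low match; yield down match (via odor noted → yield down)
(D) sensor drift — selectivity up match; off-color product miss; odor noted match; outlet temperature low miss; yield down match
Only (C) is consistent with every observation.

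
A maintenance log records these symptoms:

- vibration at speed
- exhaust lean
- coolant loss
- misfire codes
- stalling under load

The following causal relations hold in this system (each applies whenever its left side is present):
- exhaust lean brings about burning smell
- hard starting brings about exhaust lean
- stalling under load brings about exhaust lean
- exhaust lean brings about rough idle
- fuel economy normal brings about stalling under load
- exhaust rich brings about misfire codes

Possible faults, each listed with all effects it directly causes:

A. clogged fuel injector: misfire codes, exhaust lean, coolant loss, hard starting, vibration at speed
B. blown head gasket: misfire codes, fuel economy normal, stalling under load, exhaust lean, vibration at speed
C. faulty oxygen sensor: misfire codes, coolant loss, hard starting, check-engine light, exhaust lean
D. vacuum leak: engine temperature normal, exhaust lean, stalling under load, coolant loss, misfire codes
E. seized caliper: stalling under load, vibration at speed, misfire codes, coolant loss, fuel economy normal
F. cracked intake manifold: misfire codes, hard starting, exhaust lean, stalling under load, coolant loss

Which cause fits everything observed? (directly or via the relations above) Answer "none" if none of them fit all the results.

E

Checking each candidate against the observations:
(A) clogged fuel injector — does not account for stalling under load
(B) blown head gasket — does not account for coolant loss
(C) faulty oxygen sensor — does not account for vibration at speed, stalling under load
(D) vacuum leak — does not account for vibration at speed
(E) seized caliper — accounts for every observation (exhaust lean by stalling under load → exhaust lean)
(F) cracked intake manifold — vibration at speed miss; exhaust lean match; coolant loss match; misfire codes match; stalling under load match
(E) alone accounts for all the evidence.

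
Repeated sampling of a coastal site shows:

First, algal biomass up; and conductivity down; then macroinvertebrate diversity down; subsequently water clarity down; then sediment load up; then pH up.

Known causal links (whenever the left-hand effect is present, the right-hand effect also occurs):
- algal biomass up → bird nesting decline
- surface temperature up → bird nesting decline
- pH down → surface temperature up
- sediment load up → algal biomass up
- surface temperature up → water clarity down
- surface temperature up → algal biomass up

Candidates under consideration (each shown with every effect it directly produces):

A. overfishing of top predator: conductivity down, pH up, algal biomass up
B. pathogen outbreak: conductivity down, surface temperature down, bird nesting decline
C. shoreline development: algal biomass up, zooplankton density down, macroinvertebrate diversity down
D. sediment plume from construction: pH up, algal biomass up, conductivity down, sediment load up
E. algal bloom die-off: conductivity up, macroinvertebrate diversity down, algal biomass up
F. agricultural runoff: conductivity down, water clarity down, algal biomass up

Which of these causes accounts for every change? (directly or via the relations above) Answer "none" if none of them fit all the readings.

Testing each hypothesis:
(A) overfishing of top predator — does not account for macroinvertebrate diversity down, water clarity down, sediment load up
(B) pathogen outbreak — does not account for algal biomass up, macroinvertebrate diversity down, water clarity down, sediment load up, pH up
(C) shoreline development — does not account for conductivity down, water clarity down, sediment load up, pH up
(D) sediment plume from construction — does not account for macroinvertebrate diversity down, water clarity down
(E) algal bloom die-off — fails on conductivity down, water clarity down, sediment load up, pH up (predicts conductivity up, not conductivity down)
(F) agricultural runoff — algal biomass up match; conductivity down match; macroinvertebrate diversity down miss; water clarity down match; sediment load up miss; pH up miss
Every candidate fails on at least one observation.

none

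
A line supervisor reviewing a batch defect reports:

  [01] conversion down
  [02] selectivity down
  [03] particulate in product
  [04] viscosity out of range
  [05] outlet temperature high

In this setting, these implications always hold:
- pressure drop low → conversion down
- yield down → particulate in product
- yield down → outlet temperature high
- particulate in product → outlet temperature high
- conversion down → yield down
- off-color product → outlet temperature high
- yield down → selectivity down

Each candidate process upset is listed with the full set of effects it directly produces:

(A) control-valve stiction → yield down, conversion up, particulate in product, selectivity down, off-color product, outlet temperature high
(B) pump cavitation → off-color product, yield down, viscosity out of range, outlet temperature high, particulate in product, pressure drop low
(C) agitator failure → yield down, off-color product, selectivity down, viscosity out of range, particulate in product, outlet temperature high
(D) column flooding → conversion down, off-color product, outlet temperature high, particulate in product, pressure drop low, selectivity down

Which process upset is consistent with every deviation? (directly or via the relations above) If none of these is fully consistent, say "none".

Per-candidate check:
(A) control-valve stiction — fails on conversion down, viscosity out of range (predicts conversion up, not conversion down)
(B) pump cavitation — accounts for every observation (conversion down through pressure drop low → conversion down)
(C) agitator failure — does not account for conversion down
(D) column flooding — does not account for viscosity out of range
(B) alone accounts for all the evidence.

B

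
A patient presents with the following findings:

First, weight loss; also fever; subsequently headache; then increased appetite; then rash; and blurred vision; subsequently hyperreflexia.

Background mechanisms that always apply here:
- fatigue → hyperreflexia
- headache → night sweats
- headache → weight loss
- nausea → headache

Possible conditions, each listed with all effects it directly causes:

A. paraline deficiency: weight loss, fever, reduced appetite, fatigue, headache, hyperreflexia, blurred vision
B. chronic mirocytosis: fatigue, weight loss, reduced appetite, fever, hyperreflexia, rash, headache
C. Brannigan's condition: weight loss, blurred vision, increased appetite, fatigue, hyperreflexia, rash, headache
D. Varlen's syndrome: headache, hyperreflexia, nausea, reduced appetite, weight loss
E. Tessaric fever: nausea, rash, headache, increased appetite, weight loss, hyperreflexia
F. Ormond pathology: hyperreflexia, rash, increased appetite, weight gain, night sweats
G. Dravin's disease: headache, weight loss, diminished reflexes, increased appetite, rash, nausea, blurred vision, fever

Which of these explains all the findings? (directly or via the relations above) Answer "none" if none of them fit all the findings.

none

For each candidate, compare predicted effects to what was observed:
(A) paraline deficiency — weight loss match; fever match; headache match; increased appetite miss; rash miss; blurred vision match; hyperreflexia match
(B) chronic mirocytosis — weight loss match; fever match; headache match; increased appetite miss; rash match; blurred vision miss; hyperreflexia match
(C) Brannigan's condition — does not account for fever
(D) Varlen's syndrome — weight loss match; fever miss; headache match; increased appetite miss; rash miss; blurred vision miss; hyperreflexia match
(E) Tessaric fever — weight loss match; fever miss; headache match; increased appetite match; rash match; blurred vision miss; hyperreflexia match
(F) Ormond pathology — fails on weight loss, fever, headache, blurred vision (predicts weight gain, not weight loss)
(G) Dravin's disease — weight loss match; fever match; headache match; increased appetite match; rash match; blurred vision match; hyperreflexia miss
Every candidate fails on at least one observation.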